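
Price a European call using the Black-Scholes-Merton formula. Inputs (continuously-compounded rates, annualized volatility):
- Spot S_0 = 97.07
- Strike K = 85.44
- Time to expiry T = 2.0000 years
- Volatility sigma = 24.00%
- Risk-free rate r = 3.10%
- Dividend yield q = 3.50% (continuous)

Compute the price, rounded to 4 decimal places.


Answer: Price = 17.3107

Derivation:
d1 = (ln(S/K) + (r - q + 0.5*sigma^2) * T) / (sigma * sqrt(T)) = 0.52213352
d2 = d1 - sigma * sqrt(T) = 0.18272226
exp(-rT) = 0.93988289; exp(-qT) = 0.93239382
C = S_0 * exp(-qT) * N(d1) - K * exp(-rT) * N(d2)
N(d1) = 0.69921131; N(d2) = 0.57249203
C = 97.0700 * 0.93239382 * 0.69921131 - 85.4400 * 0.93988289 * 0.57249203 = 17.3107


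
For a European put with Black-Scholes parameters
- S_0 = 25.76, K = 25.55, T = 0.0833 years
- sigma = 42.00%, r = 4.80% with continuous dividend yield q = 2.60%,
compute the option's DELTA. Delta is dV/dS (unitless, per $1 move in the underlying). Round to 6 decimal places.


Answer: Delta = -0.442086

Derivation:
d1 = 0.1432547772; d2 = 0.0220354718
phi(d1) = 0.3948696775; exp(-qT) = 0.9978365437; exp(-rT) = 0.9960095830
N(-d1) = 0.4430444850
Delta = -exp(-qT) * N(-d1) = -0.9978365437 * 0.4430444850 = -0.442086


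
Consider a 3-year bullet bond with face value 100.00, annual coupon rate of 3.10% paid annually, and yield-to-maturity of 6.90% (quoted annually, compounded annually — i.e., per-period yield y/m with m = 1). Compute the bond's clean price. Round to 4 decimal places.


Answer: Price = 90.0094

Derivation:
Coupon per period c = face * coupon_rate / m = 3.100000
Periods per year m = 1; per-period yield y/m = 0.069000
Number of cashflows N = 3
Cashflows (t years, CF_t, discount factor 1/(1+y/m)^(m*t), PV):
  t = 1.0000: CF_t = 3.100000, DF = 0.935454, PV = 2.899906
  t = 2.0000: CF_t = 3.100000, DF = 0.875074, PV = 2.712728
  t = 3.0000: CF_t = 103.100000, DF = 0.818591, PV = 84.396716
Price P = sum_t PV_t = 90.009351


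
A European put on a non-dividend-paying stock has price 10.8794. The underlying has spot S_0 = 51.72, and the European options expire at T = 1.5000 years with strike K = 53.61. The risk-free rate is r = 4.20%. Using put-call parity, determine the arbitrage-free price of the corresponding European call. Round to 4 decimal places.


Put-call parity: C - P = S_0 * exp(-qT) - K * exp(-rT).
S_0 * exp(-qT) = 51.7200 * 1.00000000 = 51.72000000
K * exp(-rT) = 53.6100 * 0.93894347 = 50.33675962
C = P + S*exp(-qT) - K*exp(-rT)
C = 10.8794 + 51.72000000 - 50.33675962 = 12.2626

Answer: Call price = 12.2626


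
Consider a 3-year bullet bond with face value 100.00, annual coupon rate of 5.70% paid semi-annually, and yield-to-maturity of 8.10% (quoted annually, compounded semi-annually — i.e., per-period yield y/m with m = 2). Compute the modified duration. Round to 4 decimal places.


Coupon per period c = face * coupon_rate / m = 2.850000
Periods per year m = 2; per-period yield y/m = 0.040500
Number of cashflows N = 6
Cashflows (t years, CF_t, discount factor 1/(1+y/m)^(m*t), PV):
  t = 0.5000: CF_t = 2.850000, DF = 0.961076, PV = 2.739068
  t = 1.0000: CF_t = 2.850000, DF = 0.923668, PV = 2.632453
  t = 1.5000: CF_t = 2.850000, DF = 0.887715, PV = 2.529989
  t = 2.0000: CF_t = 2.850000, DF = 0.853162, PV = 2.431513
  t = 2.5000: CF_t = 2.850000, DF = 0.819954, PV = 2.336869
  t = 3.0000: CF_t = 102.850000, DF = 0.788039, PV = 81.049770
Price P = sum_t PV_t = 93.719662
First compute Macaulay numerator sum_t t * PV_t:
  t * PV_t at t = 0.5000: 1.369534
  t * PV_t at t = 1.0000: 2.632453
  t * PV_t at t = 1.5000: 3.794983
  t * PV_t at t = 2.0000: 4.863025
  t * PV_t at t = 2.5000: 5.842173
  t * PV_t at t = 3.0000: 243.149311
Macaulay duration D = 261.651480 / 93.719662 = 2.791853
Modified duration = D / (1 + y/m) = 2.791853 / (1 + 0.040500) = 2.683184

Answer: Modified duration = 2.6832


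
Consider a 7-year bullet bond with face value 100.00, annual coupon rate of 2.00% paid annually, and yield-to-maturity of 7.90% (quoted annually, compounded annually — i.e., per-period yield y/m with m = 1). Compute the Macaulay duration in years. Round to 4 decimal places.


Answer: Macaulay duration = 6.5012 years

Derivation:
Coupon per period c = face * coupon_rate / m = 2.000000
Periods per year m = 1; per-period yield y/m = 0.079000
Number of cashflows N = 7
Cashflows (t years, CF_t, discount factor 1/(1+y/m)^(m*t), PV):
  t = 1.0000: CF_t = 2.000000, DF = 0.926784, PV = 1.853568
  t = 2.0000: CF_t = 2.000000, DF = 0.858929, PV = 1.717857
  t = 3.0000: CF_t = 2.000000, DF = 0.796041, PV = 1.592083
  t = 4.0000: CF_t = 2.000000, DF = 0.737758, PV = 1.475517
  t = 5.0000: CF_t = 2.000000, DF = 0.683743, PV = 1.367486
  t = 6.0000: CF_t = 2.000000, DF = 0.633682, PV = 1.267364
  t = 7.0000: CF_t = 102.000000, DF = 0.587286, PV = 59.903205
Price P = sum_t PV_t = 69.177080
Macaulay numerator sum_t t * PV_t:
  t * PV_t at t = 1.0000: 1.853568
  t * PV_t at t = 2.0000: 3.435715
  t * PV_t at t = 3.0000: 4.776249
  t * PV_t at t = 4.0000: 5.902068
  t * PV_t at t = 5.0000: 6.837428
  t * PV_t at t = 6.0000: 7.604183
  t * PV_t at t = 7.0000: 419.322435
Macaulay duration D = (sum_t t * PV_t) / P = 449.731646 / 69.177080 = 6.501166


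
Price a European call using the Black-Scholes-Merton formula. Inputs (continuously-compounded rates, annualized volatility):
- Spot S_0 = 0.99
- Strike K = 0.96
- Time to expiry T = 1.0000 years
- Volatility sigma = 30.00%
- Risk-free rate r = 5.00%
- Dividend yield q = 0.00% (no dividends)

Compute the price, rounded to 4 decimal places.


d1 = (ln(S/K) + (r - q + 0.5*sigma^2) * T) / (sigma * sqrt(T)) = 0.41923886
d2 = d1 - sigma * sqrt(T) = 0.11923886
exp(-rT) = 0.95122942; exp(-qT) = 1.00000000
C = S_0 * exp(-qT) * N(d1) - K * exp(-rT) * N(d2)
N(d1) = 0.66247921; N(d2) = 0.54745694
C = 0.9900 * 1.00000000 * 0.66247921 - 0.9600 * 0.95122942 * 0.54745694 = 0.1559

Answer: Price = 0.1559


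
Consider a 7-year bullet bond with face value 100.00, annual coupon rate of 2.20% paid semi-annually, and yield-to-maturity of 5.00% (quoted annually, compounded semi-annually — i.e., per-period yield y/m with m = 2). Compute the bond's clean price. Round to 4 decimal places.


Coupon per period c = face * coupon_rate / m = 1.100000
Periods per year m = 2; per-period yield y/m = 0.025000
Number of cashflows N = 14
Cashflows (t years, CF_t, discount factor 1/(1+y/m)^(m*t), PV):
  t = 0.5000: CF_t = 1.100000, DF = 0.975610, PV = 1.073171
  t = 1.0000: CF_t = 1.100000, DF = 0.951814, PV = 1.046996
  t = 1.5000: CF_t = 1.100000, DF = 0.928599, PV = 1.021459
  t = 2.0000: CF_t = 1.100000, DF = 0.905951, PV = 0.996546
  t = 2.5000: CF_t = 1.100000, DF = 0.883854, PV = 0.972240
  t = 3.0000: CF_t = 1.100000, DF = 0.862297, PV = 0.948527
  t = 3.5000: CF_t = 1.100000, DF = 0.841265, PV = 0.925392
  t = 4.0000: CF_t = 1.100000, DF = 0.820747, PV = 0.902821
  t = 4.5000: CF_t = 1.100000, DF = 0.800728, PV = 0.880801
  t = 5.0000: CF_t = 1.100000, DF = 0.781198, PV = 0.859318
  t = 5.5000: CF_t = 1.100000, DF = 0.762145, PV = 0.838359
  t = 6.0000: CF_t = 1.100000, DF = 0.743556, PV = 0.817911
  t = 6.5000: CF_t = 1.100000, DF = 0.725420, PV = 0.797962
  t = 7.0000: CF_t = 101.100000, DF = 0.707727, PV = 71.551219
Price P = sum_t PV_t = 83.632723

Answer: Price = 83.6327


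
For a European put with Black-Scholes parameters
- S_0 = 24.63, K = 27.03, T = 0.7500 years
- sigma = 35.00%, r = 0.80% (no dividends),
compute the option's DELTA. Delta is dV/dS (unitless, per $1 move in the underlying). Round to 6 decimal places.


d1 = -0.1354122209; d2 = -0.4385211122
phi(d1) = 0.3953013996; exp(-qT) = 1.0000000000; exp(-rT) = 0.9940179641
N(-d1) = 0.5538570189
Delta = -exp(-qT) * N(-d1) = -1.0000000000 * 0.5538570189 = -0.553857

Answer: Delta = -0.553857


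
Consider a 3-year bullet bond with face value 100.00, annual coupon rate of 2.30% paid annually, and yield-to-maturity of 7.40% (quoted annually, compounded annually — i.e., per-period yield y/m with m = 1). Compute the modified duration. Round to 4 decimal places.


Answer: Modified duration = 2.7259

Derivation:
Coupon per period c = face * coupon_rate / m = 2.300000
Periods per year m = 1; per-period yield y/m = 0.074000
Number of cashflows N = 3
Cashflows (t years, CF_t, discount factor 1/(1+y/m)^(m*t), PV):
  t = 1.0000: CF_t = 2.300000, DF = 0.931099, PV = 2.141527
  t = 2.0000: CF_t = 2.300000, DF = 0.866945, PV = 1.993973
  t = 3.0000: CF_t = 102.300000, DF = 0.807211, PV = 82.577701
Price P = sum_t PV_t = 86.713201
First compute Macaulay numerator sum_t t * PV_t:
  t * PV_t at t = 1.0000: 2.141527
  t * PV_t at t = 2.0000: 3.987946
  t * PV_t at t = 3.0000: 247.733104
Macaulay duration D = 253.862577 / 86.713201 = 2.927612
Modified duration = D / (1 + y/m) = 2.927612 / (1 + 0.074000) = 2.725895


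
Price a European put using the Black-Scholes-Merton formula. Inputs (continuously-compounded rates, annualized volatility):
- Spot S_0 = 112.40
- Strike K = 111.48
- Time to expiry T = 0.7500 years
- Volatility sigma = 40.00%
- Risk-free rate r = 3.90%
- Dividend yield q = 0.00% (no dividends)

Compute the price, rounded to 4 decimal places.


Answer: Price = 13.1929

Derivation:
d1 = (ln(S/K) + (r - q + 0.5*sigma^2) * T) / (sigma * sqrt(T)) = 0.28136800
d2 = d1 - sigma * sqrt(T) = -0.06504216
exp(-rT) = 0.97117364; exp(-qT) = 1.00000000
P = K * exp(-rT) * N(-d2) - S_0 * exp(-qT) * N(-d1)
N(-d1) = 0.38921408; N(-d2) = 0.52592978
P = 111.4800 * 0.97117364 * 0.52592978 - 112.4000 * 1.00000000 * 0.38921408 = 13.1929


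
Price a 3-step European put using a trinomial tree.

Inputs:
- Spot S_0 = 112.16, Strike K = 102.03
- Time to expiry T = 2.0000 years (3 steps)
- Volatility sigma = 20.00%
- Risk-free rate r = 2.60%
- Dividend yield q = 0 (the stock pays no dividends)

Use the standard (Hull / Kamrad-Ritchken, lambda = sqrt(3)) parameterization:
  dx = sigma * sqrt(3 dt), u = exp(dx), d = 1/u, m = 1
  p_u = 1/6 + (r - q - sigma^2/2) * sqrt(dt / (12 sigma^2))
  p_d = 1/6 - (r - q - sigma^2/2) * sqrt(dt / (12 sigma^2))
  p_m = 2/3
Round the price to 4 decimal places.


dt = T/N = 0.666667; dx = sigma*sqrt(3*dt) = 0.282843
u = exp(dx) = 1.326896; d = 1/u = 0.753638
p_u = 0.173738, p_m = 0.666667, p_d = 0.159596
Discount per step: exp(-r*dt) = 0.982816
Stock lattice S(k, j) with j the centered position index:
  k=0: S(0,+0) = 112.1600
  k=1: S(1,-1) = 84.5281; S(1,+0) = 112.1600; S(1,+1) = 148.8247
  k=2: S(2,-2) = 63.7036; S(2,-1) = 84.5281; S(2,+0) = 112.1600; S(2,+1) = 148.8247; S(2,+2) = 197.4750
  k=3: S(3,-3) = 48.0095; S(3,-2) = 63.7036; S(3,-1) = 84.5281; S(3,+0) = 112.1600; S(3,+1) = 148.8247; S(3,+2) = 197.4750; S(3,+3) = 262.0288
Terminal payoffs V(N, j) = max(K - S_T, 0):
  V(3,-3) = 54.020530; V(3,-2) = 38.326405; V(3,-1) = 17.501926; V(3,+0) = 0.000000; V(3,+1) = 0.000000; V(3,+2) = 0.000000; V(3,+3) = 0.000000
Backward induction: V(k, j) = exp(-r*dt) * [p_u * V(k+1, j+1) + p_m * V(k+1, j) + p_d * V(k+1, j-1)]
  V(2,-2) = exp(-r*dt) * [p_u*17.501926 + p_m*38.326405 + p_d*54.020530] = 36.573651
  V(2,-1) = exp(-r*dt) * [p_u*0.000000 + p_m*17.501926 + p_d*38.326405] = 17.479065
  V(2,+0) = exp(-r*dt) * [p_u*0.000000 + p_m*0.000000 + p_d*17.501926] = 2.745232
  V(2,+1) = exp(-r*dt) * [p_u*0.000000 + p_m*0.000000 + p_d*0.000000] = 0.000000
  V(2,+2) = exp(-r*dt) * [p_u*0.000000 + p_m*0.000000 + p_d*0.000000] = 0.000000
  V(1,-1) = exp(-r*dt) * [p_u*2.745232 + p_m*17.479065 + p_d*36.573651] = 17.657916
  V(1,+0) = exp(-r*dt) * [p_u*0.000000 + p_m*2.745232 + p_d*17.479065] = 4.540351
  V(1,+1) = exp(-r*dt) * [p_u*0.000000 + p_m*0.000000 + p_d*2.745232] = 0.430598
  V(0,+0) = exp(-r*dt) * [p_u*0.430598 + p_m*4.540351 + p_d*17.657916] = 5.818111

Answer: Price = V(0,0) = 5.8181


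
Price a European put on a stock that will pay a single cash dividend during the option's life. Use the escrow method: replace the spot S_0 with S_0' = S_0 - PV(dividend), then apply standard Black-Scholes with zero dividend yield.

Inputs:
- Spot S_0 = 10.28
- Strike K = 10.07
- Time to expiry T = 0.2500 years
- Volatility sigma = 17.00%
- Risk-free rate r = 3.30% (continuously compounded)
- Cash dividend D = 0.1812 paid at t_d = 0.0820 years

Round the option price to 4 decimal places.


PV(D) = D * exp(-r * t_d) = 0.1812 * 0.99729766 = 0.18071034
S_0' = S_0 - PV(D) = 10.2800 - 0.18071034 = 10.09928966
d1 = (ln(S_0'/K) + (r + sigma^2/2)*T) / (sigma*sqrt(T)) = 0.17372805
d2 = d1 - sigma*sqrt(T) = 0.08872805
exp(-rT) = 0.99178394
N(-d1) = 0.43103960; N(-d2) = 0.46464902
P = K * exp(-rT) * N(-d2) - S_0' * N(-d1) = 10.0700 * 0.99178394 * 0.46464902 - 10.09928966 * 0.43103960 = 0.2874

Answer: Price = 0.2874


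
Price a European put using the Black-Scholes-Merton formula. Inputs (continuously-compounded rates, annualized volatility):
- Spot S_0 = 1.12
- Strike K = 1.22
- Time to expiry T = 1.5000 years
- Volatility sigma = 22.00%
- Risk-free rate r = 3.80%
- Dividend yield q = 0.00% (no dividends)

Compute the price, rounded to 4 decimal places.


Answer: Price = 0.1386

Derivation:
d1 = (ln(S/K) + (r - q + 0.5*sigma^2) * T) / (sigma * sqrt(T)) = 0.02886622
d2 = d1 - sigma * sqrt(T) = -0.24057765
exp(-rT) = 0.94459407; exp(-qT) = 1.00000000
P = K * exp(-rT) * N(-d2) - S_0 * exp(-qT) * N(-d1)
N(-d1) = 0.48848564; N(-d2) = 0.59505876
P = 1.2200 * 0.94459407 * 0.59505876 - 1.1200 * 1.00000000 * 0.48848564 = 0.1386


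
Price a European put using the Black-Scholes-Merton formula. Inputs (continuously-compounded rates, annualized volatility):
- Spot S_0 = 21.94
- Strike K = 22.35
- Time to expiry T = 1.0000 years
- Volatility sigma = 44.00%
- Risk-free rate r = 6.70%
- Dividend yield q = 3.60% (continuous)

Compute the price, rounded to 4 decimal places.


d1 = (ln(S/K) + (r - q + 0.5*sigma^2) * T) / (sigma * sqrt(T)) = 0.24837530
d2 = d1 - sigma * sqrt(T) = -0.19162470
exp(-rT) = 0.93519520; exp(-qT) = 0.96464029
P = K * exp(-rT) * N(-d2) - S_0 * exp(-qT) * N(-d1)
N(-d1) = 0.40192202; N(-d2) = 0.57598190
P = 22.3500 * 0.93519520 * 0.57598190 - 21.9400 * 0.96464029 * 0.40192202 = 3.5326

Answer: Price = 3.5326


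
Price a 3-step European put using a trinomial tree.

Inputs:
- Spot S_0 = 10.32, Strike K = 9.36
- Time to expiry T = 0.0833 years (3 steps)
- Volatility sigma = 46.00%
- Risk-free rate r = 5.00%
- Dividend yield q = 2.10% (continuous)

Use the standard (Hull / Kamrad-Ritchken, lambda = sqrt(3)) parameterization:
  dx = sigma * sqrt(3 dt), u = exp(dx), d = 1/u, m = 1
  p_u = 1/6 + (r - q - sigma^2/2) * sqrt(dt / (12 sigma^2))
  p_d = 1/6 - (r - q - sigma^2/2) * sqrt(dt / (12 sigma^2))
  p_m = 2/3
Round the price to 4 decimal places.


Answer: Price = V(0,0) = 0.1804

Derivation:
dt = T/N = 0.027767; dx = sigma*sqrt(3*dt) = 0.132764
u = exp(dx) = 1.141980; d = 1/u = 0.875672
p_u = 0.158636, p_m = 0.666667, p_d = 0.174698
Discount per step: exp(-r*dt) = 0.998613
Stock lattice S(k, j) with j the centered position index:
  k=0: S(0,+0) = 10.3200
  k=1: S(1,-1) = 9.0369; S(1,+0) = 10.3200; S(1,+1) = 11.7852
  k=2: S(2,-2) = 7.9134; S(2,-1) = 9.0369; S(2,+0) = 10.3200; S(2,+1) = 11.7852; S(2,+2) = 13.4585
  k=3: S(3,-3) = 6.9295; S(3,-2) = 7.9134; S(3,-1) = 9.0369; S(3,+0) = 10.3200; S(3,+1) = 11.7852; S(3,+2) = 13.4585; S(3,+3) = 15.3694
Terminal payoffs V(N, j) = max(K - S_T, 0):
  V(3,-3) = 2.430472; V(3,-2) = 1.446614; V(3,-1) = 0.323068; V(3,+0) = 0.000000; V(3,+1) = 0.000000; V(3,+2) = 0.000000; V(3,+3) = 0.000000
Backward induction: V(k, j) = exp(-r*dt) * [p_u * V(k+1, j+1) + p_m * V(k+1, j) + p_d * V(k+1, j-1)]
  V(2,-2) = exp(-r*dt) * [p_u*0.323068 + p_m*1.446614 + p_d*2.430472] = 1.438259
  V(2,-1) = exp(-r*dt) * [p_u*0.000000 + p_m*0.323068 + p_d*1.446614] = 0.467449
  V(2,+0) = exp(-r*dt) * [p_u*0.000000 + p_m*0.000000 + p_d*0.323068] = 0.056361
  V(2,+1) = exp(-r*dt) * [p_u*0.000000 + p_m*0.000000 + p_d*0.000000] = 0.000000
  V(2,+2) = exp(-r*dt) * [p_u*0.000000 + p_m*0.000000 + p_d*0.000000] = 0.000000
  V(1,-1) = exp(-r*dt) * [p_u*0.056361 + p_m*0.467449 + p_d*1.438259] = 0.571041
  V(1,+0) = exp(-r*dt) * [p_u*0.000000 + p_m*0.056361 + p_d*0.467449] = 0.119071
  V(1,+1) = exp(-r*dt) * [p_u*0.000000 + p_m*0.000000 + p_d*0.056361] = 0.009832
  V(0,+0) = exp(-r*dt) * [p_u*0.009832 + p_m*0.119071 + p_d*0.571041] = 0.180449


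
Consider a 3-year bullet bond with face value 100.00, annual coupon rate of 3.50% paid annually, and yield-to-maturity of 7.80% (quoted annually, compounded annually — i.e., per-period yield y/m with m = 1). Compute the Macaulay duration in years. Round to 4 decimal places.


Coupon per period c = face * coupon_rate / m = 3.500000
Periods per year m = 1; per-period yield y/m = 0.078000
Number of cashflows N = 3
Cashflows (t years, CF_t, discount factor 1/(1+y/m)^(m*t), PV):
  t = 1.0000: CF_t = 3.500000, DF = 0.927644, PV = 3.246753
  t = 2.0000: CF_t = 3.500000, DF = 0.860523, PV = 3.011830
  t = 3.0000: CF_t = 103.500000, DF = 0.798259, PV = 82.619786
Price P = sum_t PV_t = 88.878370
Macaulay numerator sum_t t * PV_t:
  t * PV_t at t = 1.0000: 3.246753
  t * PV_t at t = 2.0000: 6.023661
  t * PV_t at t = 3.0000: 247.859359
Macaulay duration D = (sum_t t * PV_t) / P = 257.129773 / 88.878370 = 2.893052

Answer: Macaulay duration = 2.8931 years


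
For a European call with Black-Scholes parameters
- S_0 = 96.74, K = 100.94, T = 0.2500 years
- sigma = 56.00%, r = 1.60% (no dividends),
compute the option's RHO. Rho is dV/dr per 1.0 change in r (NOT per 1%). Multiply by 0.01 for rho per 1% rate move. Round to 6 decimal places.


Answer: Rho = 9.819932

Derivation:
d1 = 0.0025024517; d2 = -0.2774975483
phi(d1) = 0.3989410313; exp(-qT) = 1.0000000000; exp(-rT) = 0.9960079893
N(d2) = 0.3906990441
Rho = K*T*exp(-rT)*N(d2) = 100.9400 * 0.2500 * 0.9960079893 * 0.3906990441 = 9.819932


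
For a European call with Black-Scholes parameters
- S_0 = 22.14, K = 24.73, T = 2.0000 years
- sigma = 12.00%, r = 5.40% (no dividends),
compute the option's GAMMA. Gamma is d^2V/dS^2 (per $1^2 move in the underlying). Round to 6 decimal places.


d1 = 0.0693485886; d2 = -0.1003570389
phi(d1) = 0.3979841309; exp(-qT) = 1.0000000000; exp(-rT) = 0.8976275964
Gamma = exp(-qT) * phi(d1) / (S * sigma * sqrt(T)) = 1.0000000000 * 0.3979841309 / (22.1400 * 0.1200 * 1.4142135624) = 0.105923

Answer: Gamma = 0.105923


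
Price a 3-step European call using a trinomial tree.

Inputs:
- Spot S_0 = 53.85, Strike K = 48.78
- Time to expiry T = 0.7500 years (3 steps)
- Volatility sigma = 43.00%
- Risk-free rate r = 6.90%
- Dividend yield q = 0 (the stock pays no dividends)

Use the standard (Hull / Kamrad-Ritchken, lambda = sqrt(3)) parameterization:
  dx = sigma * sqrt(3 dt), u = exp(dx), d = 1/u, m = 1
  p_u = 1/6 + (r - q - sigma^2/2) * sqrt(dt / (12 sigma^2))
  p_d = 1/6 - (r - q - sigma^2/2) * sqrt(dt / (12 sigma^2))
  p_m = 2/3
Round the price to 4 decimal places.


dt = T/N = 0.250000; dx = sigma*sqrt(3*dt) = 0.372391
u = exp(dx) = 1.451200; d = 1/u = 0.689085
p_u = 0.158795, p_m = 0.666667, p_d = 0.174538
Discount per step: exp(-r*dt) = 0.982898
Stock lattice S(k, j) with j the centered position index:
  k=0: S(0,+0) = 53.8500
  k=1: S(1,-1) = 37.1072; S(1,+0) = 53.8500; S(1,+1) = 78.1471
  k=2: S(2,-2) = 25.5700; S(2,-1) = 37.1072; S(2,+0) = 53.8500; S(2,+1) = 78.1471; S(2,+2) = 113.4071
  k=3: S(3,-3) = 17.6199; S(3,-2) = 25.5700; S(3,-1) = 37.1072; S(3,+0) = 53.8500; S(3,+1) = 78.1471; S(3,+2) = 113.4071; S(3,+3) = 164.5764
Terminal payoffs V(N, j) = max(S_T - K, 0):
  V(3,-3) = 0.000000; V(3,-2) = 0.000000; V(3,-1) = 0.000000; V(3,+0) = 5.070000; V(3,+1) = 29.367130; V(3,+2) = 64.627128; V(3,+3) = 115.796445
Backward induction: V(k, j) = exp(-r*dt) * [p_u * V(k+1, j+1) + p_m * V(k+1, j) + p_d * V(k+1, j-1)]
  V(2,-2) = exp(-r*dt) * [p_u*0.000000 + p_m*0.000000 + p_d*0.000000] = 0.000000
  V(2,-1) = exp(-r*dt) * [p_u*5.070000 + p_m*0.000000 + p_d*0.000000] = 0.791323
  V(2,+0) = exp(-r*dt) * [p_u*29.367130 + p_m*5.070000 + p_d*0.000000] = 7.905802
  V(2,+1) = exp(-r*dt) * [p_u*64.627128 + p_m*29.367130 + p_d*5.070000] = 30.200005
  V(2,+2) = exp(-r*dt) * [p_u*115.796445 + p_m*64.627128 + p_d*29.367130] = 65.459389
  V(1,-1) = exp(-r*dt) * [p_u*7.905802 + p_m*0.791323 + p_d*0.000000] = 1.752460
  V(1,+0) = exp(-r*dt) * [p_u*30.200005 + p_m*7.905802 + p_d*0.791323] = 10.029754
  V(1,+1) = exp(-r*dt) * [p_u*65.459389 + p_m*30.200005 + p_d*7.905802] = 31.362149
  V(0,+0) = exp(-r*dt) * [p_u*31.362149 + p_m*10.029754 + p_d*1.752460] = 11.767778

Answer: Price = V(0,0) = 11.7678


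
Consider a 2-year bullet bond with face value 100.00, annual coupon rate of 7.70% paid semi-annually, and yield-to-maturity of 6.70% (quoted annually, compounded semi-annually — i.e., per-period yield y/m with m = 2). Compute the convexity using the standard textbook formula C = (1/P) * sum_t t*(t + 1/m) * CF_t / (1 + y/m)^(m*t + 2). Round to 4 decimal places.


Coupon per period c = face * coupon_rate / m = 3.850000
Periods per year m = 2; per-period yield y/m = 0.033500
Number of cashflows N = 4
Cashflows (t years, CF_t, discount factor 1/(1+y/m)^(m*t), PV):
  t = 0.5000: CF_t = 3.850000, DF = 0.967586, PV = 3.725206
  t = 1.0000: CF_t = 3.850000, DF = 0.936222, PV = 3.604456
  t = 1.5000: CF_t = 3.850000, DF = 0.905876, PV = 3.487621
  t = 2.0000: CF_t = 103.850000, DF = 0.876512, PV = 91.025815
Price P = sum_t PV_t = 101.843098
Convexity numerator sum_t t*(t + 1/m) * CF_t / (1+y/m)^(m*t + 2):
  t = 0.5000: term = 1.743811
  t = 1.0000: term = 5.061859
  t = 1.5000: term = 9.795567
  t = 2.0000: term = 426.102046
Convexity = (1/P) * sum = 442.703283 / 101.843098 = 4.346915

Answer: Convexity = 4.3469


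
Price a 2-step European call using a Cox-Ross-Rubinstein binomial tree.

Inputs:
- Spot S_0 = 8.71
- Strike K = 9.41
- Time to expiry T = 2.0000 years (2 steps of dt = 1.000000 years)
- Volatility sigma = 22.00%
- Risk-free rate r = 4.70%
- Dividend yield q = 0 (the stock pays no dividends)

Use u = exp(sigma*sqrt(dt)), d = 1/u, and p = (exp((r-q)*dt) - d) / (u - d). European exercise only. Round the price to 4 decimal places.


Answer: Price = V(0,0) = 1.1482

Derivation:
dt = T/N = 1.000000
u = exp(sigma*sqrt(dt)) = 1.246077; d = 1/u = 0.802519
p = (exp((r-q)*dt) - d) / (u - d) = 0.553712
Discount per step: exp(-r*dt) = 0.954087
Stock lattice S(k, i) with i counting down-moves:
  k=0: S(0,0) = 8.7100
  k=1: S(1,0) = 10.8533; S(1,1) = 6.9899
  k=2: S(2,0) = 13.5241; S(2,1) = 8.7100; S(2,2) = 5.6096
Terminal payoffs V(N, i) = max(S_T - K, 0):
  V(2,0) = 4.114080; V(2,1) = 0.000000; V(2,2) = 0.000000
Backward induction: V(k, i) = exp(-r*dt) * [p * V(k+1, i) + (1-p) * V(k+1, i+1)].
  V(1,0) = exp(-r*dt) * [p*4.114080 + (1-p)*0.000000] = 2.173425
  V(1,1) = exp(-r*dt) * [p*0.000000 + (1-p)*0.000000] = 0.000000
  V(0,0) = exp(-r*dt) * [p*2.173425 + (1-p)*0.000000] = 1.148197


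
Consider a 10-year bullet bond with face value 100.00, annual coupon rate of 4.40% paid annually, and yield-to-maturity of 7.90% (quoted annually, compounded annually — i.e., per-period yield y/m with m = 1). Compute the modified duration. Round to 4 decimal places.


Answer: Modified duration = 7.4256

Derivation:
Coupon per period c = face * coupon_rate / m = 4.400000
Periods per year m = 1; per-period yield y/m = 0.079000
Number of cashflows N = 10
Cashflows (t years, CF_t, discount factor 1/(1+y/m)^(m*t), PV):
  t = 1.0000: CF_t = 4.400000, DF = 0.926784, PV = 4.077850
  t = 2.0000: CF_t = 4.400000, DF = 0.858929, PV = 3.779286
  t = 3.0000: CF_t = 4.400000, DF = 0.796041, PV = 3.502582
  t = 4.0000: CF_t = 4.400000, DF = 0.737758, PV = 3.246137
  t = 5.0000: CF_t = 4.400000, DF = 0.683743, PV = 3.008468
  t = 6.0000: CF_t = 4.400000, DF = 0.633682, PV = 2.788201
  t = 7.0000: CF_t = 4.400000, DF = 0.587286, PV = 2.584060
  t = 8.0000: CF_t = 4.400000, DF = 0.544288, PV = 2.394865
  t = 9.0000: CF_t = 4.400000, DF = 0.504437, PV = 2.219523
  t = 10.0000: CF_t = 104.400000, DF = 0.467504, PV = 48.807443
Price P = sum_t PV_t = 76.408416
First compute Macaulay numerator sum_t t * PV_t:
  t * PV_t at t = 1.0000: 4.077850
  t * PV_t at t = 2.0000: 7.558572
  t * PV_t at t = 3.0000: 10.507747
  t * PV_t at t = 4.0000: 12.984550
  t * PV_t at t = 5.0000: 15.042342
  t * PV_t at t = 6.0000: 16.729203
  t * PV_t at t = 7.0000: 18.088419
  t * PV_t at t = 8.0000: 19.158924
  t * PV_t at t = 9.0000: 19.975708
  t * PV_t at t = 10.0000: 488.074426
Macaulay duration D = 612.197740 / 76.408416 = 8.012177
Modified duration = D / (1 + y/m) = 8.012177 / (1 + 0.079000) = 7.425558


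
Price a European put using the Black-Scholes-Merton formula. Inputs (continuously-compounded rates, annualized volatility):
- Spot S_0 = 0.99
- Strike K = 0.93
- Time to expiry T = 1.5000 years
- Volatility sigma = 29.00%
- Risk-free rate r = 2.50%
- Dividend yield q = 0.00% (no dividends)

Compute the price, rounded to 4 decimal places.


Answer: Price = 0.0910

Derivation:
d1 = (ln(S/K) + (r - q + 0.5*sigma^2) * T) / (sigma * sqrt(T)) = 0.45919587
d2 = d1 - sigma * sqrt(T) = 0.10401985
exp(-rT) = 0.96319442; exp(-qT) = 1.00000000
P = K * exp(-rT) * N(-d2) - S_0 * exp(-qT) * N(-d1)
N(-d1) = 0.32304676; N(-d2) = 0.45857680
P = 0.9300 * 0.96319442 * 0.45857680 - 0.9900 * 1.00000000 * 0.32304676 = 0.0910


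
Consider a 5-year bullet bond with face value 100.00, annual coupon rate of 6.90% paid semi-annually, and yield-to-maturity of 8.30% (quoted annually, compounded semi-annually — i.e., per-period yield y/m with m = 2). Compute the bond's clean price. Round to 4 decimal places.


Answer: Price = 94.3645

Derivation:
Coupon per period c = face * coupon_rate / m = 3.450000
Periods per year m = 2; per-period yield y/m = 0.041500
Number of cashflows N = 10
Cashflows (t years, CF_t, discount factor 1/(1+y/m)^(m*t), PV):
  t = 0.5000: CF_t = 3.450000, DF = 0.960154, PV = 3.312530
  t = 1.0000: CF_t = 3.450000, DF = 0.921895, PV = 3.180538
  t = 1.5000: CF_t = 3.450000, DF = 0.885161, PV = 3.053805
  t = 2.0000: CF_t = 3.450000, DF = 0.849890, PV = 2.932122
  t = 2.5000: CF_t = 3.450000, DF = 0.816025, PV = 2.815287
  t = 3.0000: CF_t = 3.450000, DF = 0.783510, PV = 2.703108
  t = 3.5000: CF_t = 3.450000, DF = 0.752290, PV = 2.595399
  t = 4.0000: CF_t = 3.450000, DF = 0.722314, PV = 2.491982
  t = 4.5000: CF_t = 3.450000, DF = 0.693532, PV = 2.392686
  t = 5.0000: CF_t = 103.450000, DF = 0.665897, PV = 68.887076
Price P = sum_t PV_t = 94.364533


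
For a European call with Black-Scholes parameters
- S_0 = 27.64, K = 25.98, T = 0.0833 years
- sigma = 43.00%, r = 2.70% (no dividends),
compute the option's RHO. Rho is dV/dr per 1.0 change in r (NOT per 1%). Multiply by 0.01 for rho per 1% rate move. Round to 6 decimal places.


d1 = 0.5792425366; d2 = 0.4551370573
phi(d1) = 0.3373280124; exp(-qT) = 1.0000000000; exp(-rT) = 0.9977534273
N(d2) = 0.6754946802
Rho = K*T*exp(-rT)*N(d2) = 25.9800 * 0.0833 * 0.9977534273 * 0.6754946802 = 1.458577

Answer: Rho = 1.458577


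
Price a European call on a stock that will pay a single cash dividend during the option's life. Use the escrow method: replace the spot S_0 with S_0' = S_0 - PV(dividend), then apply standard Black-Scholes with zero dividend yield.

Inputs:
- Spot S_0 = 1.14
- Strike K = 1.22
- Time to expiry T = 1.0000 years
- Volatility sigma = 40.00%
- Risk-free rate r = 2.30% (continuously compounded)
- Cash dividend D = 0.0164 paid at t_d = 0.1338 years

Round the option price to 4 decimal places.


PV(D) = D * exp(-r * t_d) = 0.0164 * 0.99692733 = 0.01634961
S_0' = S_0 - PV(D) = 1.1400 - 0.01634961 = 1.12365039
d1 = (ln(S_0'/K) + (r + sigma^2/2)*T) / (sigma*sqrt(T)) = 0.05182951
d2 = d1 - sigma*sqrt(T) = -0.34817049
exp(-rT) = 0.97726248
N(d1) = 0.52066773; N(d2) = 0.36385608
C = S_0' * N(d1) - K * exp(-rT) * N(d2) = 1.12365039 * 0.52066773 - 1.2200 * 0.97726248 * 0.36385608 = 0.1512

Answer: Price = 0.1512


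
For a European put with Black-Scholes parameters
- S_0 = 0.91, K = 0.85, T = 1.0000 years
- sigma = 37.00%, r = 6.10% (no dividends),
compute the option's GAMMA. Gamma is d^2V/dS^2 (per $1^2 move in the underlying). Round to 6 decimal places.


d1 = 0.5342114866; d2 = 0.1642114866
phi(d1) = 0.3458917240; exp(-qT) = 1.0000000000; exp(-rT) = 0.9408232398
Gamma = exp(-qT) * phi(d1) / (S * sigma * sqrt(T)) = 1.0000000000 * 0.3458917240 / (0.9100 * 0.3700 * 1.0000000000) = 1.027299

Answer: Gamma = 1.027299


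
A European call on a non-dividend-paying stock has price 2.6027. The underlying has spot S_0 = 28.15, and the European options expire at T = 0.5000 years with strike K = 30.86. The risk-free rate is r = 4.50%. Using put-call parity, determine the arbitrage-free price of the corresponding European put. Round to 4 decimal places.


Answer: Put price = 4.6261

Derivation:
Put-call parity: C - P = S_0 * exp(-qT) - K * exp(-rT).
S_0 * exp(-qT) = 28.1500 * 1.00000000 = 28.15000000
K * exp(-rT) = 30.8600 * 0.97775124 = 30.17340318
P = C - S*exp(-qT) + K*exp(-rT)
P = 2.6027 - 28.15000000 + 30.17340318 = 4.6261


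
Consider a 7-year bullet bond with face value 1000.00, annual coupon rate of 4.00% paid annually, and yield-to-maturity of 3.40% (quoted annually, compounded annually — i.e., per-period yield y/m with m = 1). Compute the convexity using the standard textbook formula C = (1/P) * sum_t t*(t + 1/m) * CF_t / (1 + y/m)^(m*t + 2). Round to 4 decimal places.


Coupon per period c = face * coupon_rate / m = 40.000000
Periods per year m = 1; per-period yield y/m = 0.034000
Number of cashflows N = 7
Cashflows (t years, CF_t, discount factor 1/(1+y/m)^(m*t), PV):
  t = 1.0000: CF_t = 40.000000, DF = 0.967118, PV = 38.684720
  t = 2.0000: CF_t = 40.000000, DF = 0.935317, PV = 37.412688
  t = 3.0000: CF_t = 40.000000, DF = 0.904562, PV = 36.182484
  t = 4.0000: CF_t = 40.000000, DF = 0.874818, PV = 34.992731
  t = 5.0000: CF_t = 40.000000, DF = 0.846052, PV = 33.842099
  t = 6.0000: CF_t = 40.000000, DF = 0.818233, PV = 32.729303
  t = 7.0000: CF_t = 1040.000000, DF = 0.791327, PV = 822.980544
Price P = sum_t PV_t = 1036.824568
Convexity numerator sum_t t*(t + 1/m) * CF_t / (1+y/m)^(m*t + 2):
  t = 1.0000: term = 72.364967
  t = 2.0000: term = 209.956385
  t = 3.0000: term = 406.105194
  t = 4.0000: term = 654.586063
  t = 5.0000: term = 949.592935
  t = 6.0000: term = 1285.715773
  t = 7.0000: term = 43105.880189
Convexity = (1/P) * sum = 46684.201506 / 1036.824568 = 45.026134

Answer: Convexity = 45.0261


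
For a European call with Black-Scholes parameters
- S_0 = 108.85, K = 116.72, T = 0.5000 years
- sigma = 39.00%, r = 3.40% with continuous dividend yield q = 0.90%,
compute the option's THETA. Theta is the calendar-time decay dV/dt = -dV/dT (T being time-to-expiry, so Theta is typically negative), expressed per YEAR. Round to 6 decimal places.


d1 = -0.0699205916; d2 = -0.3456922362
phi(d1) = 0.3979682790; exp(-qT) = 0.9955101098; exp(-rT) = 0.9831436846
Theta = -S*exp(-qT)*phi(d1)*sigma/(2*sqrt(T)) - r*K*exp(-rT)*N(d2) + q*S*exp(-qT)*N(d1)
N(d1) = 0.4721284318; N(d2) = 0.3647870098; sqrt(T) = 0.7071067812
Term 1 = -108.8500 * 0.9955101098 * 0.3979682790 * 0.3900 / (2 * 0.7071067812) = -11.8924730075
Term 2 = -0.0340 * 116.7200 * 0.9831436846 * 0.3647870098 = -1.4232479085
Term 3 = 0.0090 * 108.8500 * 0.9955101098 * 0.4721284318 = 0.4604439514
Theta = -11.8924730075 + (-1.4232479085) + (0.4604439514) = -12.855277

Answer: Theta = -12.855277


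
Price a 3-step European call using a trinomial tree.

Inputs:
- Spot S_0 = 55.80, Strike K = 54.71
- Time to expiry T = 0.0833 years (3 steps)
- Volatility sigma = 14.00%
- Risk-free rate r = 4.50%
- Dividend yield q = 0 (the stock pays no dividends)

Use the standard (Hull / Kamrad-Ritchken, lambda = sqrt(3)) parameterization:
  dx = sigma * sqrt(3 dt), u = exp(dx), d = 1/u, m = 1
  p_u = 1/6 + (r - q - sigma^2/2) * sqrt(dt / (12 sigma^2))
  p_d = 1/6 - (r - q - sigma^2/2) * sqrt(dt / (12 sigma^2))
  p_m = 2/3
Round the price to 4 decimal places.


dt = T/N = 0.027767; dx = sigma*sqrt(3*dt) = 0.040406
u = exp(dx) = 1.041234; d = 1/u = 0.960399
p_u = 0.178761, p_m = 0.666667, p_d = 0.154572
Discount per step: exp(-r*dt) = 0.998751
Stock lattice S(k, j) with j the centered position index:
  k=0: S(0,+0) = 55.8000
  k=1: S(1,-1) = 53.5903; S(1,+0) = 55.8000; S(1,+1) = 58.1009
  k=2: S(2,-2) = 51.4680; S(2,-1) = 53.5903; S(2,+0) = 55.8000; S(2,+1) = 58.1009; S(2,+2) = 60.4966
  k=3: S(3,-3) = 49.4299; S(3,-2) = 51.4680; S(3,-1) = 53.5903; S(3,+0) = 55.8000; S(3,+1) = 58.1009; S(3,+2) = 60.4966; S(3,+3) = 62.9911
Terminal payoffs V(N, j) = max(S_T - K, 0):
  V(3,-3) = 0.000000; V(3,-2) = 0.000000; V(3,-1) = 0.000000; V(3,+0) = 1.090000; V(3,+1) = 3.390851; V(3,+2) = 5.786574; V(3,+3) = 8.281083
Backward induction: V(k, j) = exp(-r*dt) * [p_u * V(k+1, j+1) + p_m * V(k+1, j) + p_d * V(k+1, j-1)]
  V(2,-2) = exp(-r*dt) * [p_u*0.000000 + p_m*0.000000 + p_d*0.000000] = 0.000000
  V(2,-1) = exp(-r*dt) * [p_u*1.090000 + p_m*0.000000 + p_d*0.000000] = 0.194606
  V(2,+0) = exp(-r*dt) * [p_u*3.390851 + p_m*1.090000 + p_d*0.000000] = 1.331155
  V(2,+1) = exp(-r*dt) * [p_u*5.786574 + p_m*3.390851 + p_d*1.090000] = 3.459140
  V(2,+2) = exp(-r*dt) * [p_u*8.281083 + p_m*5.786574 + p_d*3.390851] = 5.854863
  V(1,-1) = exp(-r*dt) * [p_u*1.331155 + p_m*0.194606 + p_d*0.000000] = 0.367237
  V(1,+0) = exp(-r*dt) * [p_u*3.459140 + p_m*1.331155 + p_d*0.194606] = 1.533959
  V(1,+1) = exp(-r*dt) * [p_u*5.854863 + p_m*3.459140 + p_d*1.331155] = 3.554031
  V(0,+0) = exp(-r*dt) * [p_u*3.554031 + p_m*1.533959 + p_d*0.367237] = 1.712585

Answer: Price = V(0,0) = 1.7126


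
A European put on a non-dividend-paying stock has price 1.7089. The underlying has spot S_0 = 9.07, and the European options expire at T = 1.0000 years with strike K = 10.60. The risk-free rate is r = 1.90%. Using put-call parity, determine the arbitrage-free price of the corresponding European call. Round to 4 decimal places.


Put-call parity: C - P = S_0 * exp(-qT) - K * exp(-rT).
S_0 * exp(-qT) = 9.0700 * 1.00000000 = 9.07000000
K * exp(-rT) = 10.6000 * 0.98117936 = 10.40050124
C = P + S*exp(-qT) - K*exp(-rT)
C = 1.7089 + 9.07000000 - 10.40050124 = 0.3784

Answer: Call price = 0.3784


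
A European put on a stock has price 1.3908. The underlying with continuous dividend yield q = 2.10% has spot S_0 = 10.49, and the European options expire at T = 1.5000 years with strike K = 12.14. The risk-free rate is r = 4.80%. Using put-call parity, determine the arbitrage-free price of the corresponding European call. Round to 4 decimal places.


Answer: Call price = 0.2589

Derivation:
Put-call parity: C - P = S_0 * exp(-qT) - K * exp(-rT).
S_0 * exp(-qT) = 10.4900 * 0.96899096 = 10.16471513
K * exp(-rT) = 12.1400 * 0.93053090 = 11.29664508
C = P + S*exp(-qT) - K*exp(-rT)
C = 1.3908 + 10.16471513 - 11.29664508 = 0.2589


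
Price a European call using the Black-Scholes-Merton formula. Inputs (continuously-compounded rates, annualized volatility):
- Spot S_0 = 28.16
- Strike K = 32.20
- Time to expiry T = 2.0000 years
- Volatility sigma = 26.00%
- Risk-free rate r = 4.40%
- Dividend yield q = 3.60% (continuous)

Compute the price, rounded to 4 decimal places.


Answer: Price = 2.6249

Derivation:
d1 = (ln(S/K) + (r - q + 0.5*sigma^2) * T) / (sigma * sqrt(T)) = -0.13724377
d2 = d1 - sigma * sqrt(T) = -0.50493930
exp(-rT) = 0.91576088; exp(-qT) = 0.93053090
C = S_0 * exp(-qT) * N(d1) - K * exp(-rT) * N(d2)
N(d1) = 0.44541906; N(d2) = 0.30680074
C = 28.1600 * 0.93053090 * 0.44541906 - 32.2000 * 0.91576088 * 0.30680074 = 2.6249


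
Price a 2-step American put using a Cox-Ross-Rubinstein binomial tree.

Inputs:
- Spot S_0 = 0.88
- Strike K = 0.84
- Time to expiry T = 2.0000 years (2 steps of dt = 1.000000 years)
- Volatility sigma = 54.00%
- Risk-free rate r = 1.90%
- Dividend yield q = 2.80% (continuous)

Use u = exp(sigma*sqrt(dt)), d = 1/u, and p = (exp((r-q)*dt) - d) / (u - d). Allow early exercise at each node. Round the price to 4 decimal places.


Answer: Price = V(0,0) = 0.2132

Derivation:
dt = T/N = 1.000000
u = exp(sigma*sqrt(dt)) = 1.716007; d = 1/u = 0.582748
p = (exp((r-q)*dt) - d) / (u - d) = 0.360282
Discount per step: exp(-r*dt) = 0.981179
Stock lattice S(k, i) with i counting down-moves:
  k=0: S(0,0) = 0.8800
  k=1: S(1,0) = 1.5101; S(1,1) = 0.5128
  k=2: S(2,0) = 2.5913; S(2,1) = 0.8800; S(2,2) = 0.2988
Terminal payoffs V(N, i) = max(K - S_T, 0):
  V(2,0) = 0.000000; V(2,1) = 0.000000; V(2,2) = 0.541156
Backward induction: V(k, i) = exp(-r*dt) * [p * V(k+1, i) + (1-p) * V(k+1, i+1)]; then take max(V_cont, immediate exercise) for American.
  V(1,0) = exp(-r*dt) * [p*0.000000 + (1-p)*0.000000] = 0.000000; exercise = 0.000000; V(1,0) = max -> 0.000000
  V(1,1) = exp(-r*dt) * [p*0.000000 + (1-p)*0.541156] = 0.339672; exercise = 0.327182; V(1,1) = max -> 0.339672
  V(0,0) = exp(-r*dt) * [p*0.000000 + (1-p)*0.339672] = 0.213205; exercise = 0.000000; V(0,0) = max -> 0.213205


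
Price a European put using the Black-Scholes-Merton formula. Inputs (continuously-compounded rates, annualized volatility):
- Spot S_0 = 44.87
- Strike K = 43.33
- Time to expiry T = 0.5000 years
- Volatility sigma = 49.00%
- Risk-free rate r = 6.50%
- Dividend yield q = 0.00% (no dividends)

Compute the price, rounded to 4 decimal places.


d1 = (ln(S/K) + (r - q + 0.5*sigma^2) * T) / (sigma * sqrt(T)) = 0.36783748
d2 = d1 - sigma * sqrt(T) = 0.02135516
exp(-rT) = 0.96802245; exp(-qT) = 1.00000000
P = K * exp(-rT) * N(-d2) - S_0 * exp(-qT) * N(-d1)
N(-d1) = 0.35649721; N(-d2) = 0.49148117
P = 43.3300 * 0.96802245 * 0.49148117 - 44.8700 * 1.00000000 * 0.35649721 = 4.6189

Answer: Price = 4.6189


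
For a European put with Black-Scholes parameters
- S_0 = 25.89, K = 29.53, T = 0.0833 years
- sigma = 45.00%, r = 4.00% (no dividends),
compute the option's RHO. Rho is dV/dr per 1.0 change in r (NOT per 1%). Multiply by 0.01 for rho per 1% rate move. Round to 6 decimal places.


Answer: Rho = -2.092832

Derivation:
d1 = -0.9222804197; d2 = -1.0521582470
phi(d1) = 0.2607380229; exp(-qT) = 1.0000000000; exp(-rT) = 0.9966735450
N(-d2) = 0.8536365239
Rho = -K*T*exp(-rT)*N(-d2) = -29.5300 * 0.0833 * 0.9966735450 * 0.8536365239 = -2.092832


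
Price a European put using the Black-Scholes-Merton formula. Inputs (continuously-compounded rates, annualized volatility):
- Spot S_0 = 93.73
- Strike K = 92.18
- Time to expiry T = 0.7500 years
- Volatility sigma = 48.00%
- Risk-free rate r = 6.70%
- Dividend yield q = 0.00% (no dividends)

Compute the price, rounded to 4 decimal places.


d1 = (ln(S/K) + (r - q + 0.5*sigma^2) * T) / (sigma * sqrt(T)) = 0.36884292
d2 = d1 - sigma * sqrt(T) = -0.04684928
exp(-rT) = 0.95099165; exp(-qT) = 1.00000000
P = K * exp(-rT) * N(-d2) - S_0 * exp(-qT) * N(-d1)
N(-d1) = 0.35612241; N(-d2) = 0.51868332
P = 92.1800 * 0.95099165 * 0.51868332 - 93.7300 * 1.00000000 * 0.35612241 = 12.0897

Answer: Price = 12.0897


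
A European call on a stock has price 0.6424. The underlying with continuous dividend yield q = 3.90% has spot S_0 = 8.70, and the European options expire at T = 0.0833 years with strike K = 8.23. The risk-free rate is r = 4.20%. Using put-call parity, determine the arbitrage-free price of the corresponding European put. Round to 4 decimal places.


Answer: Put price = 0.1719

Derivation:
Put-call parity: C - P = S_0 * exp(-qT) - K * exp(-rT).
S_0 * exp(-qT) = 8.7000 * 0.99675657 = 8.67178217
K * exp(-rT) = 8.2300 * 0.99650751 = 8.20125683
P = C - S*exp(-qT) + K*exp(-rT)
P = 0.6424 - 8.67178217 + 8.20125683 = 0.1719


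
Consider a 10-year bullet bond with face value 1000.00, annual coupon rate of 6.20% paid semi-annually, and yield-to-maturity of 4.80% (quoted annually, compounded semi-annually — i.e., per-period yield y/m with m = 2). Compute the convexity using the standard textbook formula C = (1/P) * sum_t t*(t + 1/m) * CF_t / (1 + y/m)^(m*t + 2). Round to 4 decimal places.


Answer: Convexity = 70.4810

Derivation:
Coupon per period c = face * coupon_rate / m = 31.000000
Periods per year m = 2; per-period yield y/m = 0.024000
Number of cashflows N = 20
Cashflows (t years, CF_t, discount factor 1/(1+y/m)^(m*t), PV):
  t = 0.5000: CF_t = 31.000000, DF = 0.976562, PV = 30.273438
  t = 1.0000: CF_t = 31.000000, DF = 0.953674, PV = 29.563904
  t = 1.5000: CF_t = 31.000000, DF = 0.931323, PV = 28.871000
  t = 2.0000: CF_t = 31.000000, DF = 0.909495, PV = 28.194336
  t = 2.5000: CF_t = 31.000000, DF = 0.888178, PV = 27.533531
  t = 3.0000: CF_t = 31.000000, DF = 0.867362, PV = 26.888214
  t = 3.5000: CF_t = 31.000000, DF = 0.847033, PV = 26.258021
  t = 4.0000: CF_t = 31.000000, DF = 0.827181, PV = 25.642599
  t = 4.5000: CF_t = 31.000000, DF = 0.807794, PV = 25.041601
  t = 5.0000: CF_t = 31.000000, DF = 0.788861, PV = 24.454688
  t = 5.5000: CF_t = 31.000000, DF = 0.770372, PV = 23.881531
  t = 6.0000: CF_t = 31.000000, DF = 0.752316, PV = 23.321808
  t = 6.5000: CF_t = 31.000000, DF = 0.734684, PV = 22.775203
  t = 7.0000: CF_t = 31.000000, DF = 0.717465, PV = 22.241409
  t = 7.5000: CF_t = 31.000000, DF = 0.700649, PV = 21.720126
  t = 8.0000: CF_t = 31.000000, DF = 0.684228, PV = 21.211061
  t = 8.5000: CF_t = 31.000000, DF = 0.668191, PV = 20.713927
  t = 9.0000: CF_t = 31.000000, DF = 0.652530, PV = 20.228444
  t = 9.5000: CF_t = 31.000000, DF = 0.637237, PV = 19.754340
  t = 10.0000: CF_t = 1031.000000, DF = 0.622302, PV = 641.592875
Price P = sum_t PV_t = 1110.162054
Convexity numerator sum_t t*(t + 1/m) * CF_t / (1+y/m)^(m*t + 2):
  t = 0.5000: term = 14.435500
  t = 1.0000: term = 42.291504
  t = 1.5000: term = 82.600593
  t = 2.0000: term = 134.441069
  t = 2.5000: term = 196.935160
  t = 3.0000: term = 269.247289
  t = 3.5000: term = 350.582408
  t = 4.0000: term = 440.184385
  t = 4.5000: term = 537.334454
  t = 5.0000: term = 641.349718
  t = 5.5000: term = 751.581701
  t = 6.0000: term = 867.414960
  t = 6.5000: term = 988.265742
  t = 7.0000: term = 1113.580689
  t = 7.5000: term = 1242.835590
  t = 8.0000: term = 1375.534182
  t = 8.5000: term = 1511.206987
  t = 9.0000: term = 1649.410199
  t = 9.5000: term = 1789.724609
  t = 10.0000: term = 64246.417895
Convexity = (1/P) * sum = 78245.374634 / 1110.162054 = 70.481039
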